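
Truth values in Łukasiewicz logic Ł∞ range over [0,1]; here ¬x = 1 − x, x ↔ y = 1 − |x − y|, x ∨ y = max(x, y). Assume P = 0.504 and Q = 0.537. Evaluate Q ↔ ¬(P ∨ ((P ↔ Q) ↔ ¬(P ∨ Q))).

P ↔ Q = 1 − |0.504 − 0.537| = 1 − 0.033 = 0.967
P ∨ Q = max(0.504, 0.537) = 0.537
¬(P ∨ Q) = 1 − 0.537 = 0.463
(P ↔ Q) ↔ ¬(P ∨ Q) = 1 − |0.967 − 0.463| = 1 − 0.504 = 0.496
P ∨ ((P ↔ Q) ↔ ¬(P ∨ Q)) = max(0.504, 0.496) = 0.504
¬(P ∨ ((P ↔ Q) ↔ ¬(P ∨ Q))) = 1 − 0.504 = 0.496
Q ↔ ¬(P ∨ ((P ↔ Q) ↔ ¬(P ∨ Q))) = 1 − |0.537 − 0.496| = 1 − 0.041 = 0.959

0.959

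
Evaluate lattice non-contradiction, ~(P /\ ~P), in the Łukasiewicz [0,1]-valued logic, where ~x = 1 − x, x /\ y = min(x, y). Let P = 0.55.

0.55

~P = 1 − 0.55 = 0.45
P /\ ~P = min(0.55, 0.45) = 0.45
~(P /\ ~P) = 1 − 0.45 = 0.55
(The value 0.55 < 1 shows this instance is not satisfied; not a Ł∞-tautology — its value is 1 − min(a, 1−a).)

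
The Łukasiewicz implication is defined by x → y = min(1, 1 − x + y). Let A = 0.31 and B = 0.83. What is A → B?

A → B = min(1, 1 − 0.31 + 0.83) = min(1, 1.52) = 1.00
For comparison, the Gödel implication (1 if x ≤ y else y) would give 1.00.

1.00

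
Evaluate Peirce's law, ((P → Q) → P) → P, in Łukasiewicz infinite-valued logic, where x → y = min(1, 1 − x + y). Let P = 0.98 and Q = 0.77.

0.98

P → Q = min(1, 1 − 0.98 + 0.77) = min(1, 0.79) = 0.79
(P → Q) → P = min(1, 1 − 0.79 + 0.98) = min(1, 1.19) = 1.00
((P → Q) → P) → P = min(1, 1 − 1.00 + 0.98) = min(1, 0.98) = 0.98
(The value 0.98 < 1 shows this instance is not satisfied; not a Ł∞-tautology in general.)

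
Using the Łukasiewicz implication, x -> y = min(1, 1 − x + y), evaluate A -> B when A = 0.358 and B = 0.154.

A -> B = min(1, 1 − 0.358 + 0.154) = min(1, 0.796) = 0.796
For comparison, the Gödel implication (1 if x ≤ y else y) would give 0.154.

0.796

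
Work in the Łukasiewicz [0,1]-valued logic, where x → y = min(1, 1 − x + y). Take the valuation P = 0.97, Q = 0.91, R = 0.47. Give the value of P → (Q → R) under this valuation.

0.59

Q → R = min(1, 1 − 0.91 + 0.47) = min(1, 0.56) = 0.56
P → (Q → R) = min(1, 1 − 0.97 + 0.56) = min(1, 0.59) = 0.59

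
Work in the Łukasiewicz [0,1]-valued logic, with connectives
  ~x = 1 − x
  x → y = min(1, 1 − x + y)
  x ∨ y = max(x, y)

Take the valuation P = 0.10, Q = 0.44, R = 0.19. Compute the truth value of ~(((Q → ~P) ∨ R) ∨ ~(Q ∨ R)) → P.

1.00

~P = 1 − 0.10 = 0.90
Q → ~P = min(1, 1 − 0.44 + 0.90) = min(1, 1.46) = 1.00
(Q → ~P) ∨ R = max(1.00, 0.19) = 1.00
Q ∨ R = max(0.44, 0.19) = 0.44
~(Q ∨ R) = 1 − 0.44 = 0.56
((Q → ~P) ∨ R) ∨ ~(Q ∨ R) = max(1.00, 0.56) = 1.00
~(((Q → ~P) ∨ R) ∨ ~(Q ∨ R)) = 1 − 1.00 = 0.00
~(((Q → ~P) ∨ R) ∨ ~(Q ∨ R)) → P = min(1, 1 − 0.00 + 0.10) = min(1, 1.10) = 1.00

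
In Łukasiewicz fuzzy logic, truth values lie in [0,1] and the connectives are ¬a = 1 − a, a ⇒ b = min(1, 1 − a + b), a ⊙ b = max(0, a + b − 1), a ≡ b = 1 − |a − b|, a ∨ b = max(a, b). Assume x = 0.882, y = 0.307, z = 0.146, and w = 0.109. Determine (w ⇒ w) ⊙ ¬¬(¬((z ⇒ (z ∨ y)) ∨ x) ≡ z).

0.854

w ⇒ w = min(1, 1 − 0.109 + 0.109) = min(1, 1.000) = 1.000
z ∨ y = max(0.146, 0.307) = 0.307
z ⇒ (z ∨ y) = min(1, 1 − 0.146 + 0.307) = min(1, 1.161) = 1.000
(z ⇒ (z ∨ y)) ∨ x = max(1.000, 0.882) = 1.000
¬((z ⇒ (z ∨ y)) ∨ x) = 1 − 1.000 = 0.000
¬((z ⇒ (z ∨ y)) ∨ x) ≡ z = 1 − |0.000 − 0.146| = 1 − 0.146 = 0.854
¬(¬((z ⇒ (z ∨ y)) ∨ x) ≡ z) = 1 − 0.854 = 0.146
¬¬(¬((z ⇒ (z ∨ y)) ∨ x) ≡ z) = 1 − 0.146 = 0.854
(w ⇒ w) ⊙ ¬¬(¬((z ⇒ (z ∨ y)) ∨ x) ≡ z) = max(0, 1.000 + 0.854 − 1) = max(0, 0.854) = 0.854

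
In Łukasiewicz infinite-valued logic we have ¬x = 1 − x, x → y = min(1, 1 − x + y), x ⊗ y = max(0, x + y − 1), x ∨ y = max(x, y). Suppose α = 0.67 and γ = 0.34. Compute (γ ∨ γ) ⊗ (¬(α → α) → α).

0.34

γ ∨ γ = max(0.34, 0.34) = 0.34
α → α = min(1, 1 − 0.67 + 0.67) = min(1, 1.00) = 1.00
¬(α → α) = 1 − 1.00 = 0.00
¬(α → α) → α = min(1, 1 − 0.00 + 0.67) = min(1, 1.67) = 1.00
(γ ∨ γ) ⊗ (¬(α → α) → α) = max(0, 0.34 + 1.00 − 1) = max(0, 0.34) = 0.34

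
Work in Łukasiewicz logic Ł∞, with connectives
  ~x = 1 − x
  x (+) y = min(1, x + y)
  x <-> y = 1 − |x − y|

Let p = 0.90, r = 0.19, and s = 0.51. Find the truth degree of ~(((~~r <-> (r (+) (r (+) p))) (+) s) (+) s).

0.00

~r = 1 − 0.19 = 0.81
~~r = 1 − 0.81 = 0.19
r (+) p = min(1, 0.19 + 0.90) = min(1, 1.09) = 1.00
r (+) (r (+) p) = min(1, 0.19 + 1.00) = min(1, 1.19) = 1.00
~~r <-> (r (+) (r (+) p)) = 1 − |0.19 − 1.00| = 1 − 0.81 = 0.19
(~~r <-> (r (+) (r (+) p))) (+) s = min(1, 0.19 + 0.51) = min(1, 0.70) = 0.70
((~~r <-> (r (+) (r (+) p))) (+) s) (+) s = min(1, 0.70 + 0.51) = min(1, 1.21) = 1.00
~(((~~r <-> (r (+) (r (+) p))) (+) s) (+) s) = 1 − 1.00 = 0.00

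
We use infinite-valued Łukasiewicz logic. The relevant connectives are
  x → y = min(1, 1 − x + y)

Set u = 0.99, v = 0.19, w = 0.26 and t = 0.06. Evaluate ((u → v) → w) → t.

u → v = min(1, 1 − 0.99 + 0.19) = min(1, 0.20) = 0.20
(u → v) → w = min(1, 1 − 0.20 + 0.26) = min(1, 1.06) = 1.00
((u → v) → w) → t = min(1, 1 − 1.00 + 0.06) = min(1, 0.06) = 0.06

0.06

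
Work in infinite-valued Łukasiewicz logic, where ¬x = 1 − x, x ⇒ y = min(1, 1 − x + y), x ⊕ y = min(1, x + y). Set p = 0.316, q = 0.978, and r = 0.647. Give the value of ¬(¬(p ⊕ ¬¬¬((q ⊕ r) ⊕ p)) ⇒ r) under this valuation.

q ⊕ r = min(1, 0.978 + 0.647) = min(1, 1.625) = 1.000
(q ⊕ r) ⊕ p = min(1, 1.000 + 0.316) = min(1, 1.316) = 1.000
¬((q ⊕ r) ⊕ p) = 1 − 1.000 = 0.000
¬¬((q ⊕ r) ⊕ p) = 1 − 0.000 = 1.000
¬¬¬((q ⊕ r) ⊕ p) = 1 − 1.000 = 0.000
p ⊕ ¬¬¬((q ⊕ r) ⊕ p) = min(1, 0.316 + 0.000) = min(1, 0.316) = 0.316
¬(p ⊕ ¬¬¬((q ⊕ r) ⊕ p)) = 1 − 0.316 = 0.684
¬(p ⊕ ¬¬¬((q ⊕ r) ⊕ p)) ⇒ r = min(1, 1 − 0.684 + 0.647) = min(1, 0.963) = 0.963
¬(¬(p ⊕ ¬¬¬((q ⊕ r) ⊕ p)) ⇒ r) = 1 − 0.963 = 0.037

0.037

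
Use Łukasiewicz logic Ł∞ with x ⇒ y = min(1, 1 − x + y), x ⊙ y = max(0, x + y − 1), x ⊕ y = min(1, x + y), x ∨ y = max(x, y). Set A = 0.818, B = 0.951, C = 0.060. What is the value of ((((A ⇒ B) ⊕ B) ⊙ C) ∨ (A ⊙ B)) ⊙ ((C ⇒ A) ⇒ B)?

0.720

A ⇒ B = min(1, 1 − 0.818 + 0.951) = min(1, 1.133) = 1.000
(A ⇒ B) ⊕ B = min(1, 1.000 + 0.951) = min(1, 1.951) = 1.000
((A ⇒ B) ⊕ B) ⊙ C = max(0, 1.000 + 0.060 − 1) = max(0, 0.060) = 0.060
A ⊙ B = max(0, 0.818 + 0.951 − 1) = max(0, 0.769) = 0.769
(((A ⇒ B) ⊕ B) ⊙ C) ∨ (A ⊙ B) = max(0.060, 0.769) = 0.769
C ⇒ A = min(1, 1 − 0.060 + 0.818) = min(1, 1.758) = 1.000
(C ⇒ A) ⇒ B = min(1, 1 − 1.000 + 0.951) = min(1, 0.951) = 0.951
((((A ⇒ B) ⊕ B) ⊙ C) ∨ (A ⊙ B)) ⊙ ((C ⇒ A) ⇒ B) = max(0, 0.769 + 0.951 − 1) = max(0, 0.720) = 0.720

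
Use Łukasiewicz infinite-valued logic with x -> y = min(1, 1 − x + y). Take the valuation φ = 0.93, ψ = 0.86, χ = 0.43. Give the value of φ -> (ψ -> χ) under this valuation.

0.64

ψ -> χ = min(1, 1 − 0.86 + 0.43) = min(1, 0.57) = 0.57
φ -> (ψ -> χ) = min(1, 1 − 0.93 + 0.57) = min(1, 0.64) = 0.64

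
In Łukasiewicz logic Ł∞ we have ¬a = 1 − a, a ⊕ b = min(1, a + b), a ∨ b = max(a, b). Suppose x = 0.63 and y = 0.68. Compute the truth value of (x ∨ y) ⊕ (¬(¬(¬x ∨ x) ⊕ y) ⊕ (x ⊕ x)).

1.00

x ∨ y = max(0.63, 0.68) = 0.68
¬x = 1 − 0.63 = 0.37
¬x ∨ x = max(0.37, 0.63) = 0.63
¬(¬x ∨ x) = 1 − 0.63 = 0.37
¬(¬x ∨ x) ⊕ y = min(1, 0.37 + 0.68) = min(1, 1.05) = 1.00
¬(¬(¬x ∨ x) ⊕ y) = 1 − 1.00 = 0.00
x ⊕ x = min(1, 0.63 + 0.63) = min(1, 1.26) = 1.00
¬(¬(¬x ∨ x) ⊕ y) ⊕ (x ⊕ x) = min(1, 0.00 + 1.00) = min(1, 1.00) = 1.00
(x ∨ y) ⊕ (¬(¬(¬x ∨ x) ⊕ y) ⊕ (x ⊕ x)) = min(1, 0.68 + 1.00) = min(1, 1.68) = 1.00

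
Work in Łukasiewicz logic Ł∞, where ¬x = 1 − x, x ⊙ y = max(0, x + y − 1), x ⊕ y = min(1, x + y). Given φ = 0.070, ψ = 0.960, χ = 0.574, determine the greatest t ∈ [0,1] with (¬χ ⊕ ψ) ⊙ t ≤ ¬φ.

¬χ = 1 − 0.574 = 0.426
¬χ ⊕ ψ = min(1, 0.426 + 0.960) = min(1, 1.386) = 1.000
So the left factor is ¬χ ⊕ ψ = 1.000.
¬φ = 1 − 0.070 = 0.930
So the right-hand bound is ¬φ = 0.930.
The residuum of the Łukasiewicz t-norm gives the supremum: min(1, 1 − 1.000 + 0.930).
1 − 1.000 + 0.930 = 0.930, so t = min(1, 0.930) = 0.930.
Check: 1.000 ⊙ 0.930 = max(0, 0.930) = 0.930 ≤ 0.930.

0.930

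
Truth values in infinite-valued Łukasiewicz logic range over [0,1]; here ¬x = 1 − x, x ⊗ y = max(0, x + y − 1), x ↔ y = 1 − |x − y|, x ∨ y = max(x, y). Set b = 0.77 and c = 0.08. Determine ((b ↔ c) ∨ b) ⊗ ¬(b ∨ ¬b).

0.00

b ↔ c = 1 − |0.77 − 0.08| = 1 − 0.69 = 0.31
(b ↔ c) ∨ b = max(0.31, 0.77) = 0.77
¬b = 1 − 0.77 = 0.23
b ∨ ¬b = max(0.77, 0.23) = 0.77
¬(b ∨ ¬b) = 1 − 0.77 = 0.23
((b ↔ c) ∨ b) ⊗ ¬(b ∨ ¬b) = max(0, 0.77 + 0.23 − 1) = max(0, 0.00) = 0.00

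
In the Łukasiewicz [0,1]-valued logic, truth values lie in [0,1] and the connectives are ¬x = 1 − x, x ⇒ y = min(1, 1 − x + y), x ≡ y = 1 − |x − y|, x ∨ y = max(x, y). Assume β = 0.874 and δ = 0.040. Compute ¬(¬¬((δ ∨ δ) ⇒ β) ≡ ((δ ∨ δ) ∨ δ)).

δ ∨ δ = max(0.040, 0.040) = 0.040
(δ ∨ δ) ⇒ β = min(1, 1 − 0.040 + 0.874) = min(1, 1.834) = 1.000
¬((δ ∨ δ) ⇒ β) = 1 − 1.000 = 0.000
¬¬((δ ∨ δ) ⇒ β) = 1 − 0.000 = 1.000
(δ ∨ δ) ∨ δ = max(0.040, 0.040) = 0.040
¬¬((δ ∨ δ) ⇒ β) ≡ ((δ ∨ δ) ∨ δ) = 1 − |1.000 − 0.040| = 1 − 0.960 = 0.040
¬(¬¬((δ ∨ δ) ⇒ β) ≡ ((δ ∨ δ) ∨ δ)) = 1 − 0.040 = 0.960

0.960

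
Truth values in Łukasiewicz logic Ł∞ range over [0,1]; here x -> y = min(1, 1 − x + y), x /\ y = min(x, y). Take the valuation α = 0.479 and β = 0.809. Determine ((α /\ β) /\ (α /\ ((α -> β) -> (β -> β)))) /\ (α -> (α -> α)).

α /\ β = min(0.479, 0.809) = 0.479
α -> β = min(1, 1 − 0.479 + 0.809) = min(1, 1.330) = 1.000
β -> β = min(1, 1 − 0.809 + 0.809) = min(1, 1.000) = 1.000
(α -> β) -> (β -> β) = min(1, 1 − 1.000 + 1.000) = min(1, 1.000) = 1.000
α /\ ((α -> β) -> (β -> β)) = min(0.479, 1.000) = 0.479
(α /\ β) /\ (α /\ ((α -> β) -> (β -> β))) = min(0.479, 0.479) = 0.479
α -> α = min(1, 1 − 0.479 + 0.479) = min(1, 1.000) = 1.000
α -> (α -> α) = min(1, 1 − 0.479 + 1.000) = min(1, 1.521) = 1.000
((α /\ β) /\ (α /\ ((α -> β) -> (β -> β)))) /\ (α -> (α -> α)) = min(0.479, 1.000) = 0.479

0.479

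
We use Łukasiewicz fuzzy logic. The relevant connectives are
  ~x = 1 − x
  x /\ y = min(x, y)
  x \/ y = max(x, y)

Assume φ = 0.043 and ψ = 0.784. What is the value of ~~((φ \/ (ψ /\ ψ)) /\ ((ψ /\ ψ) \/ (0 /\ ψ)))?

0.784

ψ /\ ψ = min(0.784, 0.784) = 0.784
φ \/ (ψ /\ ψ) = max(0.043, 0.784) = 0.784
0 /\ ψ = min(0.000, 0.784) = 0.000
(ψ /\ ψ) \/ (0 /\ ψ) = max(0.784, 0.000) = 0.784
(φ \/ (ψ /\ ψ)) /\ ((ψ /\ ψ) \/ (0 /\ ψ)) = min(0.784, 0.784) = 0.784
~((φ \/ (ψ /\ ψ)) /\ ((ψ /\ ψ) \/ (0 /\ ψ))) = 1 − 0.784 = 0.216
~~((φ \/ (ψ /\ ψ)) /\ ((ψ /\ ψ) \/ (0 /\ ψ))) = 1 − 0.216 = 0.784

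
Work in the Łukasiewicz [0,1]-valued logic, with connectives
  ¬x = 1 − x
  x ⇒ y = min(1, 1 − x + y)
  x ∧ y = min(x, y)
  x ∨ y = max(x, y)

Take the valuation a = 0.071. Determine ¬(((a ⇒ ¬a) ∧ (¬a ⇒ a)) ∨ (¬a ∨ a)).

0.071

¬a = 1 − 0.071 = 0.929
a ⇒ ¬a = min(1, 1 − 0.071 + 0.929) = min(1, 1.858) = 1.000
¬a ⇒ a = min(1, 1 − 0.929 + 0.071) = min(1, 0.142) = 0.142
(a ⇒ ¬a) ∧ (¬a ⇒ a) = min(1.000, 0.142) = 0.142
¬a ∨ a = max(0.929, 0.071) = 0.929
((a ⇒ ¬a) ∧ (¬a ⇒ a)) ∨ (¬a ∨ a) = max(0.142, 0.929) = 0.929
¬(((a ⇒ ¬a) ∧ (¬a ⇒ a)) ∨ (¬a ∨ a)) = 1 − 0.929 = 0.071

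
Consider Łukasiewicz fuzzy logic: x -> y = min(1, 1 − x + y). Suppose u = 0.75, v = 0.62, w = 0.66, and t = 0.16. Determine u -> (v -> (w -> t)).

w -> t = min(1, 1 − 0.66 + 0.16) = min(1, 0.50) = 0.50
v -> (w -> t) = min(1, 1 − 0.62 + 0.50) = min(1, 0.88) = 0.88
u -> (v -> (w -> t)) = min(1, 1 − 0.75 + 0.88) = min(1, 1.13) = 1.00

1.00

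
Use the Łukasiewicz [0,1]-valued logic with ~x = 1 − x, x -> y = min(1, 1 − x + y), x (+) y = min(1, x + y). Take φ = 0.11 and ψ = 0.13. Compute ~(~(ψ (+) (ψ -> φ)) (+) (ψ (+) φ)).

0.76

ψ -> φ = min(1, 1 − 0.13 + 0.11) = min(1, 0.98) = 0.98
ψ (+) (ψ -> φ) = min(1, 0.13 + 0.98) = min(1, 1.11) = 1.00
~(ψ (+) (ψ -> φ)) = 1 − 1.00 = 0.00
ψ (+) φ = min(1, 0.13 + 0.11) = min(1, 0.24) = 0.24
~(ψ (+) (ψ -> φ)) (+) (ψ (+) φ) = min(1, 0.00 + 0.24) = min(1, 0.24) = 0.24
~(~(ψ (+) (ψ -> φ)) (+) (ψ (+) φ)) = 1 − 0.24 = 0.76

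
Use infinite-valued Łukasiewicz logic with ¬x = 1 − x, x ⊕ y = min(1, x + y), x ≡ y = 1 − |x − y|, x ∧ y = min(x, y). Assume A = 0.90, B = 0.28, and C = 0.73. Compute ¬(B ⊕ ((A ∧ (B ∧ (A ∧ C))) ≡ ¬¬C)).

A ∧ C = min(0.90, 0.73) = 0.73
B ∧ (A ∧ C) = min(0.28, 0.73) = 0.28
A ∧ (B ∧ (A ∧ C)) = min(0.90, 0.28) = 0.28
¬C = 1 − 0.73 = 0.27
¬¬C = 1 − 0.27 = 0.73
(A ∧ (B ∧ (A ∧ C))) ≡ ¬¬C = 1 − |0.28 − 0.73| = 1 − 0.45 = 0.55
B ⊕ ((A ∧ (B ∧ (A ∧ C))) ≡ ¬¬C) = min(1, 0.28 + 0.55) = min(1, 0.83) = 0.83
¬(B ⊕ ((A ∧ (B ∧ (A ∧ C))) ≡ ¬¬C)) = 1 − 0.83 = 0.17

0.17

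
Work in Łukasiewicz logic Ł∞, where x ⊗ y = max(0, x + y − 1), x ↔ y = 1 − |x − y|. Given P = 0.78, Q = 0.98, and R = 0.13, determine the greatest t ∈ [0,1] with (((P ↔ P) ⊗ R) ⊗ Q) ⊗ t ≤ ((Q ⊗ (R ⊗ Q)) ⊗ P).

P ↔ P = 1 − |0.78 − 0.78| = 1 − 0.00 = 1.00
(P ↔ P) ⊗ R = max(0, 1.00 + 0.13 − 1) = max(0, 0.13) = 0.13
((P ↔ P) ⊗ R) ⊗ Q = max(0, 0.13 + 0.98 − 1) = max(0, 0.11) = 0.11
So the left factor is ((P ↔ P) ⊗ R) ⊗ Q = 0.11.
R ⊗ Q = max(0, 0.13 + 0.98 − 1) = max(0, 0.11) = 0.11
Q ⊗ (R ⊗ Q) = max(0, 0.98 + 0.11 − 1) = max(0, 0.09) = 0.09
(Q ⊗ (R ⊗ Q)) ⊗ P = max(0, 0.09 + 0.78 − 1) = max(0, -0.13) = 0.00
So the right-hand bound is (Q ⊗ (R ⊗ Q)) ⊗ P = 0.00.
The residuum of the Łukasiewicz t-norm gives the supremum: min(1, 1 − 0.11 + 0.00).
1 − 0.11 + 0.00 = 0.89, so t = min(1, 0.89) = 0.89.
Check: 0.11 ⊗ 0.89 = max(0, 0.00) = 0.00 ≤ 0.00.

0.89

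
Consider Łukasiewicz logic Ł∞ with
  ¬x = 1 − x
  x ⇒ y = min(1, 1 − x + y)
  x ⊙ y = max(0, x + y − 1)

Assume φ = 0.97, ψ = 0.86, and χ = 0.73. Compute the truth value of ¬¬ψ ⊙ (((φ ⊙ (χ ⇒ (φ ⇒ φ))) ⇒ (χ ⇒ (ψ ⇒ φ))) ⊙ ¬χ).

0.13

¬ψ = 1 − 0.86 = 0.14
¬¬ψ = 1 − 0.14 = 0.86
φ ⇒ φ = min(1, 1 − 0.97 + 0.97) = min(1, 1.00) = 1.00
χ ⇒ (φ ⇒ φ) = min(1, 1 − 0.73 + 1.00) = min(1, 1.27) = 1.00
φ ⊙ (χ ⇒ (φ ⇒ φ)) = max(0, 0.97 + 1.00 − 1) = max(0, 0.97) = 0.97
ψ ⇒ φ = min(1, 1 − 0.86 + 0.97) = min(1, 1.11) = 1.00
χ ⇒ (ψ ⇒ φ) = min(1, 1 − 0.73 + 1.00) = min(1, 1.27) = 1.00
(φ ⊙ (χ ⇒ (φ ⇒ φ))) ⇒ (χ ⇒ (ψ ⇒ φ)) = min(1, 1 − 0.97 + 1.00) = min(1, 1.03) = 1.00
¬χ = 1 − 0.73 = 0.27
((φ ⊙ (χ ⇒ (φ ⇒ φ))) ⇒ (χ ⇒ (ψ ⇒ φ))) ⊙ ¬χ = max(0, 1.00 + 0.27 − 1) = max(0, 0.27) = 0.27
¬¬ψ ⊙ (((φ ⊙ (χ ⇒ (φ ⇒ φ))) ⇒ (χ ⇒ (ψ ⇒ φ))) ⊙ ¬χ) = max(0, 0.86 + 0.27 − 1) = max(0, 0.13) = 0.13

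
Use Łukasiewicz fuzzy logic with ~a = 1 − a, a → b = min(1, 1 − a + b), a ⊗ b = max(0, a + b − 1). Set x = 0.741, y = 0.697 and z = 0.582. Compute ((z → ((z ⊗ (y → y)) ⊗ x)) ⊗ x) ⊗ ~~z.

y → y = min(1, 1 − 0.697 + 0.697) = min(1, 1.000) = 1.000
z ⊗ (y → y) = max(0, 0.582 + 1.000 − 1) = max(0, 0.582) = 0.582
(z ⊗ (y → y)) ⊗ x = max(0, 0.582 + 0.741 − 1) = max(0, 0.323) = 0.323
z → ((z ⊗ (y → y)) ⊗ x) = min(1, 1 − 0.582 + 0.323) = min(1, 0.741) = 0.741
(z → ((z ⊗ (y → y)) ⊗ x)) ⊗ x = max(0, 0.741 + 0.741 − 1) = max(0, 0.482) = 0.482
~z = 1 − 0.582 = 0.418
~~z = 1 − 0.418 = 0.582
((z → ((z ⊗ (y → y)) ⊗ x)) ⊗ x) ⊗ ~~z = max(0, 0.482 + 0.582 − 1) = max(0, 0.064) = 0.064

0.064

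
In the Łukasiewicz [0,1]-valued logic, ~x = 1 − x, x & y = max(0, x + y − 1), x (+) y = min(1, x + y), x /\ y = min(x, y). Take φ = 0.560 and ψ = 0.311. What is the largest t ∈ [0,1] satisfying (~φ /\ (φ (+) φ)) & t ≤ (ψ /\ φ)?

0.871

~φ = 1 − 0.560 = 0.440
φ (+) φ = min(1, 0.560 + 0.560) = min(1, 1.120) = 1.000
~φ /\ (φ (+) φ) = min(0.440, 1.000) = 0.440
So the left factor is ~φ /\ (φ (+) φ) = 0.440.
ψ /\ φ = min(0.311, 0.560) = 0.311
So the right-hand bound is ψ /\ φ = 0.311.
The residuum of the Łukasiewicz t-norm gives the supremum: min(1, 1 − 0.440 + 0.311).
1 − 0.440 + 0.311 = 0.871, so t = min(1, 0.871) = 0.871.
Check: 0.440 & 0.871 = max(0, 0.311) = 0.311 ≤ 0.311.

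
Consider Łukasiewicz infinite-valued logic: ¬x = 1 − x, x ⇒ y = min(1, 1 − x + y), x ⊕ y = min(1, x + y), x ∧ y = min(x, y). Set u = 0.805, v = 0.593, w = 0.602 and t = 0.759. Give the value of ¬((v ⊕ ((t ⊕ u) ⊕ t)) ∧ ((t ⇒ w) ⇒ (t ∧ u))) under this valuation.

0.084

t ⊕ u = min(1, 0.759 + 0.805) = min(1, 1.564) = 1.000
(t ⊕ u) ⊕ t = min(1, 1.000 + 0.759) = min(1, 1.759) = 1.000
v ⊕ ((t ⊕ u) ⊕ t) = min(1, 0.593 + 1.000) = min(1, 1.593) = 1.000
t ⇒ w = min(1, 1 − 0.759 + 0.602) = min(1, 0.843) = 0.843
t ∧ u = min(0.759, 0.805) = 0.759
(t ⇒ w) ⇒ (t ∧ u) = min(1, 1 − 0.843 + 0.759) = min(1, 0.916) = 0.916
(v ⊕ ((t ⊕ u) ⊕ t)) ∧ ((t ⇒ w) ⇒ (t ∧ u)) = min(1.000, 0.916) = 0.916
¬((v ⊕ ((t ⊕ u) ⊕ t)) ∧ ((t ⇒ w) ⇒ (t ∧ u))) = 1 − 0.916 = 0.084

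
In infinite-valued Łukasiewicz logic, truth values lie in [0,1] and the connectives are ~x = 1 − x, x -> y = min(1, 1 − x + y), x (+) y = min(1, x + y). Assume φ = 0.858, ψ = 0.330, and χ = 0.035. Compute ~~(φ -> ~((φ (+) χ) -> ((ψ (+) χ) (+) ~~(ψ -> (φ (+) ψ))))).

0.142

φ (+) χ = min(1, 0.858 + 0.035) = min(1, 0.893) = 0.893
ψ (+) χ = min(1, 0.330 + 0.035) = min(1, 0.365) = 0.365
φ (+) ψ = min(1, 0.858 + 0.330) = min(1, 1.188) = 1.000
ψ -> (φ (+) ψ) = min(1, 1 − 0.330 + 1.000) = min(1, 1.670) = 1.000
~(ψ -> (φ (+) ψ)) = 1 − 1.000 = 0.000
~~(ψ -> (φ (+) ψ)) = 1 − 0.000 = 1.000
(ψ (+) χ) (+) ~~(ψ -> (φ (+) ψ)) = min(1, 0.365 + 1.000) = min(1, 1.365) = 1.000
(φ (+) χ) -> ((ψ (+) χ) (+) ~~(ψ -> (φ (+) ψ))) = min(1, 1 − 0.893 + 1.000) = min(1, 1.107) = 1.000
~((φ (+) χ) -> ((ψ (+) χ) (+) ~~(ψ -> (φ (+) ψ)))) = 1 − 1.000 = 0.000
φ -> ~((φ (+) χ) -> ((ψ (+) χ) (+) ~~(ψ -> (φ (+) ψ)))) = min(1, 1 − 0.858 + 0.000) = min(1, 0.142) = 0.142
~(φ -> ~((φ (+) χ) -> ((ψ (+) χ) (+) ~~(ψ -> (φ (+) ψ))))) = 1 − 0.142 = 0.858
~~(φ -> ~((φ (+) χ) -> ((ψ (+) χ) (+) ~~(ψ -> (φ (+) ψ))))) = 1 − 0.858 = 0.142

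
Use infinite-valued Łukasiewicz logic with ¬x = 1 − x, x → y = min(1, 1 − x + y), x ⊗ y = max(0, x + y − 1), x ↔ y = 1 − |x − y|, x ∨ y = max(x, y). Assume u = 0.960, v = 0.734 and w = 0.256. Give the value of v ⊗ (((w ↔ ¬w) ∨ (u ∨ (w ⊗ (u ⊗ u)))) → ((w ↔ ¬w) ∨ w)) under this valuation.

0.286

¬w = 1 − 0.256 = 0.744
w ↔ ¬w = 1 − |0.256 − 0.744| = 1 − 0.488 = 0.512
u ⊗ u = max(0, 0.960 + 0.960 − 1) = max(0, 0.920) = 0.920
w ⊗ (u ⊗ u) = max(0, 0.256 + 0.920 − 1) = max(0, 0.176) = 0.176
u ∨ (w ⊗ (u ⊗ u)) = max(0.960, 0.176) = 0.960
(w ↔ ¬w) ∨ (u ∨ (w ⊗ (u ⊗ u))) = max(0.512, 0.960) = 0.960
(w ↔ ¬w) ∨ w = max(0.512, 0.256) = 0.512
((w ↔ ¬w) ∨ (u ∨ (w ⊗ (u ⊗ u)))) → ((w ↔ ¬w) ∨ w) = min(1, 1 − 0.960 + 0.512) = min(1, 0.552) = 0.552
v ⊗ (((w ↔ ¬w) ∨ (u ∨ (w ⊗ (u ⊗ u)))) → ((w ↔ ¬w) ∨ w)) = max(0, 0.734 + 0.552 − 1) = max(0, 0.286) = 0.286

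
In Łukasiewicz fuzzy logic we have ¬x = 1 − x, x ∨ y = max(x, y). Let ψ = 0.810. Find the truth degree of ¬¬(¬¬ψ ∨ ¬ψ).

0.810

¬ψ = 1 − 0.810 = 0.190
¬¬ψ = 1 − 0.190 = 0.810
¬¬ψ ∨ ¬ψ = max(0.810, 0.190) = 0.810
¬(¬¬ψ ∨ ¬ψ) = 1 − 0.810 = 0.190
¬¬(¬¬ψ ∨ ¬ψ) = 1 − 0.190 = 0.810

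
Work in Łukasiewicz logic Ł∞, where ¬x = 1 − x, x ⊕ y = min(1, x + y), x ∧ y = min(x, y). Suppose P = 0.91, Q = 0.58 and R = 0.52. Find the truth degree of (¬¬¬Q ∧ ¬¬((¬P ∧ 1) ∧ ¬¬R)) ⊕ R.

0.61

¬Q = 1 − 0.58 = 0.42
¬¬Q = 1 − 0.42 = 0.58
¬¬¬Q = 1 − 0.58 = 0.42
¬P = 1 − 0.91 = 0.09
¬P ∧ 1 = min(0.09, 1.00) = 0.09
¬R = 1 − 0.52 = 0.48
¬¬R = 1 − 0.48 = 0.52
(¬P ∧ 1) ∧ ¬¬R = min(0.09, 0.52) = 0.09
¬((¬P ∧ 1) ∧ ¬¬R) = 1 − 0.09 = 0.91
¬¬((¬P ∧ 1) ∧ ¬¬R) = 1 − 0.91 = 0.09
¬¬¬Q ∧ ¬¬((¬P ∧ 1) ∧ ¬¬R) = min(0.42, 0.09) = 0.09
(¬¬¬Q ∧ ¬¬((¬P ∧ 1) ∧ ¬¬R)) ⊕ R = min(1, 0.09 + 0.52) = min(1, 0.61) = 0.61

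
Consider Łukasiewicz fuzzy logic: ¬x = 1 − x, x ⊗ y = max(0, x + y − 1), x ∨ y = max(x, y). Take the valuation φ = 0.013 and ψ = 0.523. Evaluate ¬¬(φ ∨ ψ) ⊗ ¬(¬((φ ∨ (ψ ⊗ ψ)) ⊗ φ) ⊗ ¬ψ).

0.046

φ ∨ ψ = max(0.013, 0.523) = 0.523
¬(φ ∨ ψ) = 1 − 0.523 = 0.477
¬¬(φ ∨ ψ) = 1 − 0.477 = 0.523
ψ ⊗ ψ = max(0, 0.523 + 0.523 − 1) = max(0, 0.046) = 0.046
φ ∨ (ψ ⊗ ψ) = max(0.013, 0.046) = 0.046
(φ ∨ (ψ ⊗ ψ)) ⊗ φ = max(0, 0.046 + 0.013 − 1) = max(0, -0.941) = 0.000
¬((φ ∨ (ψ ⊗ ψ)) ⊗ φ) = 1 − 0.000 = 1.000
¬ψ = 1 − 0.523 = 0.477
¬((φ ∨ (ψ ⊗ ψ)) ⊗ φ) ⊗ ¬ψ = max(0, 1.000 + 0.477 − 1) = max(0, 0.477) = 0.477
¬(¬((φ ∨ (ψ ⊗ ψ)) ⊗ φ) ⊗ ¬ψ) = 1 − 0.477 = 0.523
¬¬(φ ∨ ψ) ⊗ ¬(¬((φ ∨ (ψ ⊗ ψ)) ⊗ φ) ⊗ ¬ψ) = max(0, 0.523 + 0.523 − 1) = max(0, 0.046) = 0.046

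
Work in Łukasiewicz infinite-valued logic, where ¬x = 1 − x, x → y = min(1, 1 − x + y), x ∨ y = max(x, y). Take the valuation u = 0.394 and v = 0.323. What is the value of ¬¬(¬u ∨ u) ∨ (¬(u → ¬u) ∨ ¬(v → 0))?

¬u = 1 − 0.394 = 0.606
¬u ∨ u = max(0.606, 0.394) = 0.606
¬(¬u ∨ u) = 1 − 0.606 = 0.394
¬¬(¬u ∨ u) = 1 − 0.394 = 0.606
u → ¬u = min(1, 1 − 0.394 + 0.606) = min(1, 1.212) = 1.000
¬(u → ¬u) = 1 − 1.000 = 0.000
v → 0 = min(1, 1 − 0.323 + 0.000) = min(1, 0.677) = 0.677
¬(v → 0) = 1 − 0.677 = 0.323
¬(u → ¬u) ∨ ¬(v → 0) = max(0.000, 0.323) = 0.323
¬¬(¬u ∨ u) ∨ (¬(u → ¬u) ∨ ¬(v → 0)) = max(0.606, 0.323) = 0.606

0.606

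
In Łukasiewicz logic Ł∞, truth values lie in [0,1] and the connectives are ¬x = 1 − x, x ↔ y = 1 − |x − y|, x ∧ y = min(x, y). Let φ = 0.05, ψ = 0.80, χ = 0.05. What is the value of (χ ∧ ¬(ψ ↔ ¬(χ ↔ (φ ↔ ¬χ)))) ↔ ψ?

¬χ = 1 − 0.05 = 0.95
φ ↔ ¬χ = 1 − |0.05 − 0.95| = 1 − 0.90 = 0.10
χ ↔ (φ ↔ ¬χ) = 1 − |0.05 − 0.10| = 1 − 0.05 = 0.95
¬(χ ↔ (φ ↔ ¬χ)) = 1 − 0.95 = 0.05
ψ ↔ ¬(χ ↔ (φ ↔ ¬χ)) = 1 − |0.80 − 0.05| = 1 − 0.75 = 0.25
¬(ψ ↔ ¬(χ ↔ (φ ↔ ¬χ))) = 1 − 0.25 = 0.75
χ ∧ ¬(ψ ↔ ¬(χ ↔ (φ ↔ ¬χ))) = min(0.05, 0.75) = 0.05
(χ ∧ ¬(ψ ↔ ¬(χ ↔ (φ ↔ ¬χ)))) ↔ ψ = 1 − |0.05 − 0.80| = 1 − 0.75 = 0.25

0.25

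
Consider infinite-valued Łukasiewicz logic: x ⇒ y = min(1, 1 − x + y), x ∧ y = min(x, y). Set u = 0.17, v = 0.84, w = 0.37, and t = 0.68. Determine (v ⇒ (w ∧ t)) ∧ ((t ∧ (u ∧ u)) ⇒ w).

w ∧ t = min(0.37, 0.68) = 0.37
v ⇒ (w ∧ t) = min(1, 1 − 0.84 + 0.37) = min(1, 0.53) = 0.53
u ∧ u = min(0.17, 0.17) = 0.17
t ∧ (u ∧ u) = min(0.68, 0.17) = 0.17
(t ∧ (u ∧ u)) ⇒ w = min(1, 1 − 0.17 + 0.37) = min(1, 1.20) = 1.00
(v ⇒ (w ∧ t)) ∧ ((t ∧ (u ∧ u)) ⇒ w) = min(0.53, 1.00) = 0.53

0.53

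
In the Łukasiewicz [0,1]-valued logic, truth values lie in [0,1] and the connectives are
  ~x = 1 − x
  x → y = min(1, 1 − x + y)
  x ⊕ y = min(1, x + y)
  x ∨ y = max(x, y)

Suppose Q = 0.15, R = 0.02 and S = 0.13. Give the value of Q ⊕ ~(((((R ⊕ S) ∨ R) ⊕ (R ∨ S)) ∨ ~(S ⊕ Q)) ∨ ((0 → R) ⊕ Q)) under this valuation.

R ⊕ S = min(1, 0.02 + 0.13) = min(1, 0.15) = 0.15
(R ⊕ S) ∨ R = max(0.15, 0.02) = 0.15
R ∨ S = max(0.02, 0.13) = 0.13
((R ⊕ S) ∨ R) ⊕ (R ∨ S) = min(1, 0.15 + 0.13) = min(1, 0.28) = 0.28
S ⊕ Q = min(1, 0.13 + 0.15) = min(1, 0.28) = 0.28
~(S ⊕ Q) = 1 − 0.28 = 0.72
(((R ⊕ S) ∨ R) ⊕ (R ∨ S)) ∨ ~(S ⊕ Q) = max(0.28, 0.72) = 0.72
0 → R = min(1, 1 − 0.00 + 0.02) = min(1, 1.02) = 1.00
(0 → R) ⊕ Q = min(1, 1.00 + 0.15) = min(1, 1.15) = 1.00
((((R ⊕ S) ∨ R) ⊕ (R ∨ S)) ∨ ~(S ⊕ Q)) ∨ ((0 → R) ⊕ Q) = max(0.72, 1.00) = 1.00
~(((((R ⊕ S) ∨ R) ⊕ (R ∨ S)) ∨ ~(S ⊕ Q)) ∨ ((0 → R) ⊕ Q)) = 1 − 1.00 = 0.00
Q ⊕ ~(((((R ⊕ S) ∨ R) ⊕ (R ∨ S)) ∨ ~(S ⊕ Q)) ∨ ((0 → R) ⊕ Q)) = min(1, 0.15 + 0.00) = min(1, 0.15) = 0.15

0.15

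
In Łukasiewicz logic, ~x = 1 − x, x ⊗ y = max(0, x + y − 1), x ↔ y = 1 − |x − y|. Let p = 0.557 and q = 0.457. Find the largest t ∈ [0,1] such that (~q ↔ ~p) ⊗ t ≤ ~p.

0.543

~q = 1 − 0.457 = 0.543
~p = 1 − 0.557 = 0.443
~q ↔ ~p = 1 − |0.543 − 0.443| = 1 − 0.100 = 0.900
So the left factor is ~q ↔ ~p = 0.900.
So the right-hand bound is ~p = 0.443.
The residuum of the Łukasiewicz t-norm gives the supremum: min(1, 1 − 0.900 + 0.443).
1 − 0.900 + 0.443 = 0.543, so t = min(1, 0.543) = 0.543.
Check: 0.900 ⊗ 0.543 = max(0, 0.443) = 0.443 ≤ 0.443.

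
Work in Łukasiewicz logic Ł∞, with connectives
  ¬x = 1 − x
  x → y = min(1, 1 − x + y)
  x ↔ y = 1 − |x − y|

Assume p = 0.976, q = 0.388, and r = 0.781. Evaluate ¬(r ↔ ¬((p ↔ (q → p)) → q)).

0.193

q → p = min(1, 1 − 0.388 + 0.976) = min(1, 1.588) = 1.000
p ↔ (q → p) = 1 − |0.976 − 1.000| = 1 − 0.024 = 0.976
(p ↔ (q → p)) → q = min(1, 1 − 0.976 + 0.388) = min(1, 0.412) = 0.412
¬((p ↔ (q → p)) → q) = 1 − 0.412 = 0.588
r ↔ ¬((p ↔ (q → p)) → q) = 1 − |0.781 − 0.588| = 1 − 0.193 = 0.807
¬(r ↔ ¬((p ↔ (q → p)) → q)) = 1 − 0.807 = 0.193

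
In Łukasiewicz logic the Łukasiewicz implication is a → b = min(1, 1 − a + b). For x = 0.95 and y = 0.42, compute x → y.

x → y = min(1, 1 − 0.95 + 0.42) = min(1, 0.47) = 0.47
For comparison, the Gödel implication (1 if a ≤ b else b) would give 0.42.

0.47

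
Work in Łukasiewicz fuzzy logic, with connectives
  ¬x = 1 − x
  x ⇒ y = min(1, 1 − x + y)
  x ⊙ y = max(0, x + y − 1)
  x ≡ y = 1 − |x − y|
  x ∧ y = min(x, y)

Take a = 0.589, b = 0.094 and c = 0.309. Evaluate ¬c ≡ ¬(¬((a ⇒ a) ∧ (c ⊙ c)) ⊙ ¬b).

¬c = 1 − 0.309 = 0.691
a ⇒ a = min(1, 1 − 0.589 + 0.589) = min(1, 1.000) = 1.000
c ⊙ c = max(0, 0.309 + 0.309 − 1) = max(0, -0.382) = 0.000
(a ⇒ a) ∧ (c ⊙ c) = min(1.000, 0.000) = 0.000
¬((a ⇒ a) ∧ (c ⊙ c)) = 1 − 0.000 = 1.000
¬b = 1 − 0.094 = 0.906
¬((a ⇒ a) ∧ (c ⊙ c)) ⊙ ¬b = max(0, 1.000 + 0.906 − 1) = max(0, 0.906) = 0.906
¬(¬((a ⇒ a) ∧ (c ⊙ c)) ⊙ ¬b) = 1 − 0.906 = 0.094
¬c ≡ ¬(¬((a ⇒ a) ∧ (c ⊙ c)) ⊙ ¬b) = 1 − |0.691 − 0.094| = 1 − 0.597 = 0.403

0.403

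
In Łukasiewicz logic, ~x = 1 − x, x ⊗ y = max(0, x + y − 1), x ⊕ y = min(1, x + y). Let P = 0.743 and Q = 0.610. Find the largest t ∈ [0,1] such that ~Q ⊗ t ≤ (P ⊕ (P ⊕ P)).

1.000

~Q = 1 − 0.610 = 0.390
So the left factor is ~Q = 0.390.
P ⊕ P = min(1, 0.743 + 0.743) = min(1, 1.486) = 1.000
P ⊕ (P ⊕ P) = min(1, 0.743 + 1.000) = min(1, 1.743) = 1.000
So the right-hand bound is P ⊕ (P ⊕ P) = 1.000.
The residuum of the Łukasiewicz t-norm gives the supremum: min(1, 1 − 0.390 + 1.000).
1 − 0.390 + 1.000 = 1.610, so t = min(1, 1.610) = 1.000.
Check: 0.390 ⊗ 1.000 = max(0, 0.390) = 0.390 ≤ 1.000.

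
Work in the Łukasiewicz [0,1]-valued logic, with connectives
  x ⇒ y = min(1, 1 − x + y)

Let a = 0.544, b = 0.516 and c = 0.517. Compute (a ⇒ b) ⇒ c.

0.545

a ⇒ b = min(1, 1 − 0.544 + 0.516) = min(1, 0.972) = 0.972
(a ⇒ b) ⇒ c = min(1, 1 − 0.972 + 0.517) = min(1, 0.545) = 0.545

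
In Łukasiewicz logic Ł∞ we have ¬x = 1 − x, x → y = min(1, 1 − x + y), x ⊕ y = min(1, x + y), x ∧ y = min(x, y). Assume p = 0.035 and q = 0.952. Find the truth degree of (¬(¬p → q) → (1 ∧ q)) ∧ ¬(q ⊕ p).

0.013

¬p = 1 − 0.035 = 0.965
¬p → q = min(1, 1 − 0.965 + 0.952) = min(1, 0.987) = 0.987
¬(¬p → q) = 1 − 0.987 = 0.013
1 ∧ q = min(1.000, 0.952) = 0.952
¬(¬p → q) → (1 ∧ q) = min(1, 1 − 0.013 + 0.952) = min(1, 1.939) = 1.000
q ⊕ p = min(1, 0.952 + 0.035) = min(1, 0.987) = 0.987
¬(q ⊕ p) = 1 − 0.987 = 0.013
(¬(¬p → q) → (1 ∧ q)) ∧ ¬(q ⊕ p) = min(1.000, 0.013) = 0.013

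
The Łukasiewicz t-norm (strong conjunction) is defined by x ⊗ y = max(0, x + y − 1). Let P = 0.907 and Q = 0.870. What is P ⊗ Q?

P ⊗ Q = max(0, 0.907 + 0.870 − 1) = max(0, 0.777) = 0.777
For comparison, the Gödel (minimum) t-norm min(x, y) would give 0.870.

0.777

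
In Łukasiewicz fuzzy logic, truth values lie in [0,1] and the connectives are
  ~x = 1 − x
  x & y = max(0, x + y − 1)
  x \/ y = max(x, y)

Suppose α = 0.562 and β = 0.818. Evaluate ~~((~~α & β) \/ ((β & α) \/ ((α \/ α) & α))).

~α = 1 − 0.562 = 0.438
~~α = 1 − 0.438 = 0.562
~~α & β = max(0, 0.562 + 0.818 − 1) = max(0, 0.380) = 0.380
β & α = max(0, 0.818 + 0.562 − 1) = max(0, 0.380) = 0.380
α \/ α = max(0.562, 0.562) = 0.562
(α \/ α) & α = max(0, 0.562 + 0.562 − 1) = max(0, 0.124) = 0.124
(β & α) \/ ((α \/ α) & α) = max(0.380, 0.124) = 0.380
(~~α & β) \/ ((β & α) \/ ((α \/ α) & α)) = max(0.380, 0.380) = 0.380
~((~~α & β) \/ ((β & α) \/ ((α \/ α) & α))) = 1 − 0.380 = 0.620
~~((~~α & β) \/ ((β & α) \/ ((α \/ α) & α))) = 1 − 0.620 = 0.380

0.380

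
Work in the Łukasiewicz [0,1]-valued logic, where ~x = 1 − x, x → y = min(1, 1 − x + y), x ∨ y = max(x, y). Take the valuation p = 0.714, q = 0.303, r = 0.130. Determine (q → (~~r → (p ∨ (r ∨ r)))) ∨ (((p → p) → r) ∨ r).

~r = 1 − 0.130 = 0.870
~~r = 1 − 0.870 = 0.130
r ∨ r = max(0.130, 0.130) = 0.130
p ∨ (r ∨ r) = max(0.714, 0.130) = 0.714
~~r → (p ∨ (r ∨ r)) = min(1, 1 − 0.130 + 0.714) = min(1, 1.584) = 1.000
q → (~~r → (p ∨ (r ∨ r))) = min(1, 1 − 0.303 + 1.000) = min(1, 1.697) = 1.000
p → p = min(1, 1 − 0.714 + 0.714) = min(1, 1.000) = 1.000
(p → p) → r = min(1, 1 − 1.000 + 0.130) = min(1, 0.130) = 0.130
((p → p) → r) ∨ r = max(0.130, 0.130) = 0.130
(q → (~~r → (p ∨ (r ∨ r)))) ∨ (((p → p) → r) ∨ r) = max(1.000, 0.130) = 1.000

1.000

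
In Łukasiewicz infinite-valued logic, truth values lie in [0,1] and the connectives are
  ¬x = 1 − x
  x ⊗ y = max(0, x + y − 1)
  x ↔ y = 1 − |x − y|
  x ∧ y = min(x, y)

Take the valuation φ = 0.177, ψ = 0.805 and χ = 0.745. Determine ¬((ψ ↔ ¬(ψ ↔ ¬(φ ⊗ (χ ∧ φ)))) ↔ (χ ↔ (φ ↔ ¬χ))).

χ ∧ φ = min(0.745, 0.177) = 0.177
φ ⊗ (χ ∧ φ) = max(0, 0.177 + 0.177 − 1) = max(0, -0.646) = 0.000
¬(φ ⊗ (χ ∧ φ)) = 1 − 0.000 = 1.000
ψ ↔ ¬(φ ⊗ (χ ∧ φ)) = 1 − |0.805 − 1.000| = 1 − 0.195 = 0.805
¬(ψ ↔ ¬(φ ⊗ (χ ∧ φ))) = 1 − 0.805 = 0.195
ψ ↔ ¬(ψ ↔ ¬(φ ⊗ (χ ∧ φ))) = 1 − |0.805 − 0.195| = 1 − 0.610 = 0.390
¬χ = 1 − 0.745 = 0.255
φ ↔ ¬χ = 1 − |0.177 − 0.255| = 1 − 0.078 = 0.922
χ ↔ (φ ↔ ¬χ) = 1 − |0.745 − 0.922| = 1 − 0.177 = 0.823
(ψ ↔ ¬(ψ ↔ ¬(φ ⊗ (χ ∧ φ)))) ↔ (χ ↔ (φ ↔ ¬χ)) = 1 − |0.390 − 0.823| = 1 − 0.433 = 0.567
¬((ψ ↔ ¬(ψ ↔ ¬(φ ⊗ (χ ∧ φ)))) ↔ (χ ↔ (φ ↔ ¬χ))) = 1 − 0.567 = 0.433

0.433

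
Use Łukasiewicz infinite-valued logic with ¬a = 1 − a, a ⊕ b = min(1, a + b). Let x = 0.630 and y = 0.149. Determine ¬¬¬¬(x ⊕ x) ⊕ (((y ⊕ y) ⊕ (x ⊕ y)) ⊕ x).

1.000

x ⊕ x = min(1, 0.630 + 0.630) = min(1, 1.260) = 1.000
¬(x ⊕ x) = 1 − 1.000 = 0.000
¬¬(x ⊕ x) = 1 − 0.000 = 1.000
¬¬¬(x ⊕ x) = 1 − 1.000 = 0.000
¬¬¬¬(x ⊕ x) = 1 − 0.000 = 1.000
y ⊕ y = min(1, 0.149 + 0.149) = min(1, 0.298) = 0.298
x ⊕ y = min(1, 0.630 + 0.149) = min(1, 0.779) = 0.779
(y ⊕ y) ⊕ (x ⊕ y) = min(1, 0.298 + 0.779) = min(1, 1.077) = 1.000
((y ⊕ y) ⊕ (x ⊕ y)) ⊕ x = min(1, 1.000 + 0.630) = min(1, 1.630) = 1.000
¬¬¬¬(x ⊕ x) ⊕ (((y ⊕ y) ⊕ (x ⊕ y)) ⊕ x) = min(1, 1.000 + 1.000) = min(1, 2.000) = 1.000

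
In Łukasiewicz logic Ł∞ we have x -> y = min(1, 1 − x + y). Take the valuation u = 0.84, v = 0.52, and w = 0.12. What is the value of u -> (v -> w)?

v -> w = min(1, 1 − 0.52 + 0.12) = min(1, 0.60) = 0.60
u -> (v -> w) = min(1, 1 − 0.84 + 0.60) = min(1, 0.76) = 0.76

0.76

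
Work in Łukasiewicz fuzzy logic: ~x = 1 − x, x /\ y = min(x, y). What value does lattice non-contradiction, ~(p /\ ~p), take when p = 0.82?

~p = 1 − 0.82 = 0.18
p /\ ~p = min(0.82, 0.18) = 0.18
~(p /\ ~p) = 1 − 0.18 = 0.82
(The value 0.82 < 1 shows this instance is not satisfied; not a Ł∞-tautology — its value is 1 − min(a, 1−a).)

0.82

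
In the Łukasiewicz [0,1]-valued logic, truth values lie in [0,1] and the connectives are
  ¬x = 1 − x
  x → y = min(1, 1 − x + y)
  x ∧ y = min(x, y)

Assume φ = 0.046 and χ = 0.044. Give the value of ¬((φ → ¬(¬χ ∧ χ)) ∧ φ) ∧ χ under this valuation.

0.044

¬χ = 1 − 0.044 = 0.956
¬χ ∧ χ = min(0.956, 0.044) = 0.044
¬(¬χ ∧ χ) = 1 − 0.044 = 0.956
φ → ¬(¬χ ∧ χ) = min(1, 1 − 0.046 + 0.956) = min(1, 1.910) = 1.000
(φ → ¬(¬χ ∧ χ)) ∧ φ = min(1.000, 0.046) = 0.046
¬((φ → ¬(¬χ ∧ χ)) ∧ φ) = 1 − 0.046 = 0.954
¬((φ → ¬(¬χ ∧ χ)) ∧ φ) ∧ χ = min(0.954, 0.044) = 0.044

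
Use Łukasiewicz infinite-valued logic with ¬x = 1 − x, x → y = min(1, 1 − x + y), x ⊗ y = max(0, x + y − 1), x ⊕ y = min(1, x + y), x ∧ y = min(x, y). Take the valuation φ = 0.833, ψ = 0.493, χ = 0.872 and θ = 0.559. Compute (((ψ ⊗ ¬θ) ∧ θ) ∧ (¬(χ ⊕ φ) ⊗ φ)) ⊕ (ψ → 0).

¬θ = 1 − 0.559 = 0.441
ψ ⊗ ¬θ = max(0, 0.493 + 0.441 − 1) = max(0, -0.066) = 0.000
(ψ ⊗ ¬θ) ∧ θ = min(0.000, 0.559) = 0.000
χ ⊕ φ = min(1, 0.872 + 0.833) = min(1, 1.705) = 1.000
¬(χ ⊕ φ) = 1 − 1.000 = 0.000
¬(χ ⊕ φ) ⊗ φ = max(0, 0.000 + 0.833 − 1) = max(0, -0.167) = 0.000
((ψ ⊗ ¬θ) ∧ θ) ∧ (¬(χ ⊕ φ) ⊗ φ) = min(0.000, 0.000) = 0.000
ψ → 0 = min(1, 1 − 0.493 + 0.000) = min(1, 0.507) = 0.507
(((ψ ⊗ ¬θ) ∧ θ) ∧ (¬(χ ⊕ φ) ⊗ φ)) ⊕ (ψ → 0) = min(1, 0.000 + 0.507) = min(1, 0.507) = 0.507

0.507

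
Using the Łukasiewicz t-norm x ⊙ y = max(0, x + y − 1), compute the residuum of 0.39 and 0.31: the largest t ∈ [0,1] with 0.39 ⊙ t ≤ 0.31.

0.92

The residuum of the Łukasiewicz t-norm gives the supremum: min(1, 1 − 0.39 + 0.31).
1 − 0.39 + 0.31 = 0.92, so t = min(1, 0.92) = 0.92.
Check: 0.39 ⊙ 0.92 = max(0, 0.31) = 0.31 ≤ 0.31.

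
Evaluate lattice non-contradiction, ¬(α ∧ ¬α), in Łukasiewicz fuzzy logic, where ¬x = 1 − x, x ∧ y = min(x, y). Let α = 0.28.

0.72

¬α = 1 − 0.28 = 0.72
α ∧ ¬α = min(0.28, 0.72) = 0.28
¬(α ∧ ¬α) = 1 − 0.28 = 0.72
(The value 0.72 < 1 shows this instance is not satisfied; not a Ł∞-tautology — its value is 1 − min(a, 1−a).)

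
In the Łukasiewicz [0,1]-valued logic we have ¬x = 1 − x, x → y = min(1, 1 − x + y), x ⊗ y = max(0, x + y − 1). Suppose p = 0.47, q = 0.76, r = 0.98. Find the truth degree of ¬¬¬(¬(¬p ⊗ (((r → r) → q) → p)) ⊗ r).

¬p = 1 − 0.47 = 0.53
r → r = min(1, 1 − 0.98 + 0.98) = min(1, 1.00) = 1.00
(r → r) → q = min(1, 1 − 1.00 + 0.76) = min(1, 0.76) = 0.76
((r → r) → q) → p = min(1, 1 − 0.76 + 0.47) = min(1, 0.71) = 0.71
¬p ⊗ (((r → r) → q) → p) = max(0, 0.53 + 0.71 − 1) = max(0, 0.24) = 0.24
¬(¬p ⊗ (((r → r) → q) → p)) = 1 − 0.24 = 0.76
¬(¬p ⊗ (((r → r) → q) → p)) ⊗ r = max(0, 0.76 + 0.98 − 1) = max(0, 0.74) = 0.74
¬(¬(¬p ⊗ (((r → r) → q) → p)) ⊗ r) = 1 − 0.74 = 0.26
¬¬(¬(¬p ⊗ (((r → r) → q) → p)) ⊗ r) = 1 − 0.26 = 0.74
¬¬¬(¬(¬p ⊗ (((r → r) → q) → p)) ⊗ r) = 1 − 0.74 = 0.26

0.26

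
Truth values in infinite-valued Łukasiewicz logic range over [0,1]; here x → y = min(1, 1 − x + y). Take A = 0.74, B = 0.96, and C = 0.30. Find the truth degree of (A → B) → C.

0.30

A → B = min(1, 1 − 0.74 + 0.96) = min(1, 1.22) = 1.00
(A → B) → C = min(1, 1 − 1.00 + 0.30) = min(1, 0.30) = 0.30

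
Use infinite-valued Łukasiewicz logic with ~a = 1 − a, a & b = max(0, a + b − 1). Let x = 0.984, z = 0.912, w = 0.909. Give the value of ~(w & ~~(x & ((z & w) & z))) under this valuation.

0.374

z & w = max(0, 0.912 + 0.909 − 1) = max(0, 0.821) = 0.821
(z & w) & z = max(0, 0.821 + 0.912 − 1) = max(0, 0.733) = 0.733
x & ((z & w) & z) = max(0, 0.984 + 0.733 − 1) = max(0, 0.717) = 0.717
~(x & ((z & w) & z)) = 1 − 0.717 = 0.283
~~(x & ((z & w) & z)) = 1 − 0.283 = 0.717
w & ~~(x & ((z & w) & z)) = max(0, 0.909 + 0.717 − 1) = max(0, 0.626) = 0.626
~(w & ~~(x & ((z & w) & z))) = 1 − 0.626 = 0.374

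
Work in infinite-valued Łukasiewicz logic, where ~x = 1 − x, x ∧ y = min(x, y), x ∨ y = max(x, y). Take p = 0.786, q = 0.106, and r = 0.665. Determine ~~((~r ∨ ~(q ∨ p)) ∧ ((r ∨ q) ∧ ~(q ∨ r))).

~r = 1 − 0.665 = 0.335
q ∨ p = max(0.106, 0.786) = 0.786
~(q ∨ p) = 1 − 0.786 = 0.214
~r ∨ ~(q ∨ p) = max(0.335, 0.214) = 0.335
r ∨ q = max(0.665, 0.106) = 0.665
q ∨ r = max(0.106, 0.665) = 0.665
~(q ∨ r) = 1 − 0.665 = 0.335
(r ∨ q) ∧ ~(q ∨ r) = min(0.665, 0.335) = 0.335
(~r ∨ ~(q ∨ p)) ∧ ((r ∨ q) ∧ ~(q ∨ r)) = min(0.335, 0.335) = 0.335
~((~r ∨ ~(q ∨ p)) ∧ ((r ∨ q) ∧ ~(q ∨ r))) = 1 − 0.335 = 0.665
~~((~r ∨ ~(q ∨ p)) ∧ ((r ∨ q) ∧ ~(q ∨ r))) = 1 − 0.665 = 0.335

0.335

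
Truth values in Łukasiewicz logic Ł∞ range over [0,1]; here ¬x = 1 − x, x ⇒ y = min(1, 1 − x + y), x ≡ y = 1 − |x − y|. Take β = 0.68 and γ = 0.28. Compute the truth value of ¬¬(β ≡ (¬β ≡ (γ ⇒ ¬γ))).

¬β = 1 − 0.68 = 0.32
¬γ = 1 − 0.28 = 0.72
γ ⇒ ¬γ = min(1, 1 − 0.28 + 0.72) = min(1, 1.44) = 1.00
¬β ≡ (γ ⇒ ¬γ) = 1 − |0.32 − 1.00| = 1 − 0.68 = 0.32
β ≡ (¬β ≡ (γ ⇒ ¬γ)) = 1 − |0.68 − 0.32| = 1 − 0.36 = 0.64
¬(β ≡ (¬β ≡ (γ ⇒ ¬γ))) = 1 − 0.64 = 0.36
¬¬(β ≡ (¬β ≡ (γ ⇒ ¬γ))) = 1 − 0.36 = 0.64

0.64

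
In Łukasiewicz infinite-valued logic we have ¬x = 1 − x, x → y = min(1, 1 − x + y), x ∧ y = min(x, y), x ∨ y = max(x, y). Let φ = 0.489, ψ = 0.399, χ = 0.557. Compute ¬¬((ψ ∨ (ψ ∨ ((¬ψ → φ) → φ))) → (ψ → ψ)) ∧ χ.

0.557

¬ψ = 1 − 0.399 = 0.601
¬ψ → φ = min(1, 1 − 0.601 + 0.489) = min(1, 0.888) = 0.888
(¬ψ → φ) → φ = min(1, 1 − 0.888 + 0.489) = min(1, 0.601) = 0.601
ψ ∨ ((¬ψ → φ) → φ) = max(0.399, 0.601) = 0.601
ψ ∨ (ψ ∨ ((¬ψ → φ) → φ)) = max(0.399, 0.601) = 0.601
ψ → ψ = min(1, 1 − 0.399 + 0.399) = min(1, 1.000) = 1.000
(ψ ∨ (ψ ∨ ((¬ψ → φ) → φ))) → (ψ → ψ) = min(1, 1 − 0.601 + 1.000) = min(1, 1.399) = 1.000
¬((ψ ∨ (ψ ∨ ((¬ψ → φ) → φ))) → (ψ → ψ)) = 1 − 1.000 = 0.000
¬¬((ψ ∨ (ψ ∨ ((¬ψ → φ) → φ))) → (ψ → ψ)) = 1 − 0.000 = 1.000
¬¬((ψ ∨ (ψ ∨ ((¬ψ → φ) → φ))) → (ψ → ψ)) ∧ χ = min(1.000, 0.557) = 0.557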